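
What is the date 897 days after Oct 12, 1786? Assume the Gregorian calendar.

March 27, 1789

+365 (one year) → Oct 12, 1787 (532 left).
+366 (one year; includes Feb 29, 1788) → Oct 12, 1788 (166 left).
Oct has 31 days: +20 → Nov 1, 1788 (146 left).
Nov has 30 days: +30 → Dec 1, 1788 (116 left).
Dec has 31 days: +31 → Jan 1, 1789 (85 left).
Jan has 31 days: +31 → Feb 1, 1789 (54 left).
Feb has 28 days: +28 → Mar 1, 1789 (26 left).
+26 → Mar 27, 1789.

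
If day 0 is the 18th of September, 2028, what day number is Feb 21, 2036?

2712

Sep 18, 2028 → Sep 18, 2029: 365 days.
Sep 18, 2029 → Sep 18, 2030: 365 days.
Sep 18, 2030 → Sep 18, 2031: 365 days.
Sep 18, 2031 → Sep 18, 2032: 366 days (Feb 29, 2032 is in that span).
Sep 18, 2032 → Sep 18, 2033: 365 days.
Sep 18, 2033 → Sep 18, 2034: 365 days.
Sep 18, 2034 → Sep 18, 2035: 365 days.
Sep 18, 2035 → Oct 18, 2035: 30 days (September has 30).
Oct 18, 2035 → Nov 18, 2035: 31 days (October has 31).
Nov 18, 2035 → Dec 18, 2035: 30 days (November has 30).
Dec 18, 2035 → Jan 18, 2036: 31 days (December has 31).
Jan 18, 2036 → Feb 18, 2036: 31 days (January has 31).
Feb 18, 2036 → Feb 21, 2036: 3 days.
Total: 2712 days.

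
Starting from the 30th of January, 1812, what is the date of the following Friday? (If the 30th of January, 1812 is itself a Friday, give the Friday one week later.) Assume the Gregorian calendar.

Jan 30, 1812 is a Thursday.
From Thursday to the next Friday is 1 day.
Jan 30, 1812 + 1 = Jan 31, 1812.

January 31, 1812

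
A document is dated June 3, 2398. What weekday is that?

Wednesday

Doomsday rule: the anchor day for the 2300s is Wednesday. For year 98: 98÷12 = 8 r 2, and 2÷4 = 0, so 8+2+0 = 10.
Wednesday + 10 ≡ Saturday — that's 2398's doomsday.
In June the doomsday date is Jun 6.
Jun 3 is 3 days before Jun 6; 3 mod 7 = 3, so Saturday − 3 = Wednesday.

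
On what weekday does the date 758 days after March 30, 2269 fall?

Thursday

Mar 30, 2269 is a Tuesday.
758 mod 7 = 2, so 758 days after a Tuesday is Tuesday + 2 = Thursday.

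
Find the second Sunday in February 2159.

February 11, 2159

February 1, 2159 is a Thursday.
The first Sunday is therefore February 4 (3 days later).
The second Sunday is 4 + 1×7 = February 11.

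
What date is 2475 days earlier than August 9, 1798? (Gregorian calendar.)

October 30, 1791

−365 (one year) → Aug 9, 1797 (2110 left).
−365 (one year) → Aug 9, 1796 (1745 left).
−366 (one year; includes Feb 29, 1796) → Aug 9, 1795 (1379 left).
−365 (one year) → Aug 9, 1794 (1014 left).
−365 (one year) → Aug 9, 1793 (649 left).
−365 (one year) → Aug 9, 1792 (284 left).
−9 → Jul 31, 1792 (end of Jul, 31 days; 275 left).
−31 → Jun 30, 1792 (end of Jun, 30 days; 244 left).
−30 → May 31, 1792 (end of May, 31 days; 214 left).
−31 → Apr 30, 1792 (end of Apr, 30 days; 183 left).
−30 → Mar 31, 1792 (end of Mar, 31 days; 153 left).
−31 → Feb 29, 1792 (end of Feb, 29 days; 122 left).
−29 → Jan 31, 1792 (end of Jan, 31 days; 93 left).
−31 → Dec 31, 1791 (end of Dec, 31 days; 62 left).
−31 → Nov 30, 1791 (end of Nov, 30 days; 31 left).
−30 → Oct 31, 1791 (end of Oct, 31 days; 1 left).
−1 → Oct 30, 1791.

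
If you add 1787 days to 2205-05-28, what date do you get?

April 19, 2210

+365 (one year) → May 28, 2206 (1422 left).
+365 (one year) → May 28, 2207 (1057 left).
+366 (one year; includes Feb 29, 2208) → May 28, 2208 (691 left).
+365 (one year) → May 28, 2209 (326 left).
May has 31 days: +4 → Jun 1, 2209 (322 left).
Jun has 30 days: +30 → Jul 1, 2209 (292 left).
Jul has 31 days: +31 → Aug 1, 2209 (261 left).
Aug has 31 days: +31 → Sep 1, 2209 (230 left).
Sep has 30 days: +30 → Oct 1, 2209 (200 left).
Oct has 31 days: +31 → Nov 1, 2209 (169 left).
Nov has 30 days: +30 → Dec 1, 2209 (139 left).
Dec has 31 days: +31 → Jan 1, 2210 (108 left).
Jan has 31 days: +31 → Feb 1, 2210 (77 left).
Feb has 28 days: +28 → Mar 1, 2210 (49 left).
Mar has 31 days: +31 → Apr 1, 2210 (18 left).
+18 → Apr 19, 2210.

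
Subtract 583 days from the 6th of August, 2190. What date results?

−365 (one year) → Aug 6, 2189 (218 left).
−6 → Jul 31, 2189 (end of Jul, 31 days; 212 left).
−31 → Jun 30, 2189 (end of Jun, 30 days; 181 left).
−30 → May 31, 2189 (end of May, 31 days; 151 left).
−31 → Apr 30, 2189 (end of Apr, 30 days; 120 left).
−30 → Mar 31, 2189 (end of Mar, 31 days; 90 left).
−31 → Feb 28, 2189 (end of Feb, 28 days; 59 left).
−28 → Jan 31, 2189 (end of Jan, 31 days; 31 left).
−31 → Dec 31, 2188 (end of Dec, 31 days; 0 left).

December 31, 2188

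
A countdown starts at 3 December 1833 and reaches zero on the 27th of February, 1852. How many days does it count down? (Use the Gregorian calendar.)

6660

Dec 3, 1833 → Dec 3, 1834: 365 days.
Dec 3, 1834 → Dec 3, 1835: 365 days.
Dec 3, 1835 → Dec 3, 1836: 366 days (Feb 29, 1836 is in that span).
Dec 3, 1836 → Dec 3, 1837: 365 days.
Dec 3, 1837 → Dec 3, 1838: 365 days.
Dec 3, 1838 → Dec 3, 1839: 365 days.
Dec 3, 1839 → Dec 3, 1840: 366 days (Feb 29, 1840 is in that span).
Dec 3, 1840 → Dec 3, 1841: 365 days.
Dec 3, 1841 → Dec 3, 1842: 365 days.
Dec 3, 1842 → Dec 3, 1843: 365 days.
Dec 3, 1843 → Dec 3, 1844: 366 days (Feb 29, 1844 is in that span).
Dec 3, 1844 → Dec 3, 1845: 365 days.
Dec 3, 1845 → Dec 3, 1846: 365 days.
Dec 3, 1846 → Dec 3, 1847: 365 days.
Dec 3, 1847 → Dec 3, 1848: 366 days (Feb 29, 1848 is in that span).
Dec 3, 1848 → Dec 3, 1849: 365 days.
Dec 3, 1849 → Dec 3, 1850: 365 days.
Dec 3, 1850 → Dec 3, 1851: 365 days.
Dec 3, 1851 → Jan 3, 1852: 31 days (December has 31).
Jan 3, 1852 → Feb 3, 1852: 31 days (January has 31).
Feb 3, 1852 → Feb 27, 1852: 24 days.
Total: 6660 days.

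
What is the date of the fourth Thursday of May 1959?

May 1, 1959 is a Friday.
The first Thursday is therefore May 7 (6 days later).
The fourth Thursday is 7 + 3×7 = May 28.

May 28, 1959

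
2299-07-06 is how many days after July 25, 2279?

7286

Jul 25, 2279 → Jul 25, 2280: 366 days (Feb 29, 2280 is in that span).
Jul 25, 2280 → Jul 25, 2281: 365 days.
Jul 25, 2281 → Jul 25, 2282: 365 days.
Jul 25, 2282 → Jul 25, 2283: 365 days.
Jul 25, 2283 → Jul 25, 2284: 366 days (Feb 29, 2284 is in that span).
Jul 25, 2284 → Jul 25, 2285: 365 days.
Jul 25, 2285 → Jul 25, 2286: 365 days.
Jul 25, 2286 → Jul 25, 2287: 365 days.
Jul 25, 2287 → Jul 25, 2288: 366 days (Feb 29, 2288 is in that span).
Jul 25, 2288 → Jul 25, 2289: 365 days.
Jul 25, 2289 → Jul 25, 2290: 365 days.
Jul 25, 2290 → Jul 25, 2291: 365 days.
Jul 25, 2291 → Jul 25, 2292: 366 days (Feb 29, 2292 is in that span).
Jul 25, 2292 → Jul 25, 2293: 365 days.
Jul 25, 2293 → Jul 25, 2294: 365 days.
Jul 25, 2294 → Jul 25, 2295: 365 days.
Jul 25, 2295 → Jul 25, 2296: 366 days (Feb 29, 2296 is in that span).
Jul 25, 2296 → Jul 25, 2297: 365 days.
Jul 25, 2297 → Jul 25, 2298: 365 days.
Jul 25, 2298 → Aug 25, 2298: 31 days (July has 31).
Aug 25, 2298 → Sep 25, 2298: 31 days (August has 31).
Sep 25, 2298 → Oct 25, 2298: 30 days (September has 30).
Oct 25, 2298 → Nov 25, 2298: 31 days (October has 31).
Nov 25, 2298 → Dec 25, 2298: 30 days (November has 30).
Dec 25, 2298 → Jan 25, 2299: 31 days (December has 31).
Jan 25, 2299 → Feb 25, 2299: 31 days (January has 31).
Feb 25, 2299 → Mar 25, 2299: 28 days (February has 28).
Mar 25, 2299 → Apr 25, 2299: 31 days (March has 31).
Apr 25, 2299 → May 25, 2299: 30 days (April has 30).
May 25, 2299 → Jun 25, 2299: 31 days (May has 31).
Jun 25, 2299 → Jul 6, 2299: 11 days.
Total: 7286 days.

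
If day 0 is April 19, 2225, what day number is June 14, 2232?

Apr 19, 2225 → Apr 19, 2226: 365 days.
Apr 19, 2226 → Apr 19, 2227: 365 days.
Apr 19, 2227 → Apr 19, 2228: 366 days (Feb 29, 2228 is in that span).
Apr 19, 2228 → Apr 19, 2229: 365 days.
Apr 19, 2229 → Apr 19, 2230: 365 days.
Apr 19, 2230 → Apr 19, 2231: 365 days.
Apr 19, 2231 → Apr 19, 2232: 366 days (Feb 29, 2232 is in that span).
Apr 19, 2232 → May 19, 2232: 30 days (April has 30).
May 19, 2232 → Jun 14, 2232: 26 days.
Total: 2613 days.

2613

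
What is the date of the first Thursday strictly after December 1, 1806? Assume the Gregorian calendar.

Dec 1, 1806 is a Monday.
From Monday to the next Thursday is 3 days.
Dec 1, 1806 + 3 = Dec 4, 1806.

December 4, 1806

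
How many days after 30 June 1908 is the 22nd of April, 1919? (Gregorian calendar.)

3948

Jun 30, 1908 → Jun 30, 1909: 365 days.
Jun 30, 1909 → Jun 30, 1910: 365 days.
Jun 30, 1910 → Jun 30, 1911: 365 days.
Jun 30, 1911 → Jun 30, 1912: 366 days (Feb 29, 1912 is in that span).
Jun 30, 1912 → Jun 30, 1913: 365 days.
Jun 30, 1913 → Jun 30, 1914: 365 days.
Jun 30, 1914 → Jun 30, 1915: 365 days.
Jun 30, 1915 → Jun 30, 1916: 366 days (Feb 29, 1916 is in that span).
Jun 30, 1916 → Jun 30, 1917: 365 days.
Jun 30, 1917 → Jun 30, 1918: 365 days.
Jun 30, 1918 → Jul 30, 1918: 30 days (June has 30).
Jul 30, 1918 → Aug 30, 1918: 31 days (July has 31).
Aug 30, 1918 → Sep 30, 1918: 31 days (August has 31).
Sep 30, 1918 → Oct 30, 1918: 30 days (September has 30).
Oct 30, 1918 → Nov 30, 1918: 31 days (October has 31).
Nov 30, 1918 → Dec 30, 1918: 30 days (November has 30).
Dec 30, 1918 → Jan 30, 1919: 31 days (December has 31).
Jan 30, 1919 → Feb 28, 1919: 29 days (January has 31).
Feb 28, 1919 → Mar 28, 1919: 28 days (February has 28).
Mar 28, 1919 → Apr 22, 1919: 25 days.
Total: 3948 days.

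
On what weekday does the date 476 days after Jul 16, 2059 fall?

Wednesday

First find the weekday of Jul 16, 2059. Doomsday rule: the anchor day for the 2000s is Tuesday. For year 59: 59÷12 = 4 r 11, and 11÷4 = 2, so 4+11+2 = 17.
Tuesday + 17 ≡ Friday — that's 2059's doomsday.
In July the doomsday date is Jul 11.
Jul 16 is 5 days after Jul 11; 5 mod 7 = 5, so Friday + 5 = Wednesday.
476 mod 7 = 0, so 476 days after a Wednesday is Wednesday + 0 = Wednesday.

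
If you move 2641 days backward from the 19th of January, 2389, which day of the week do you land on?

Tuesday

Jan 19, 2389 is a Thursday.
2641 mod 7 = 2, so 2641 days before a Thursday is Thursday − 2 = Tuesday.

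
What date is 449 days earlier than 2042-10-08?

−365 (one year) → Oct 8, 2041 (84 left).
−8 → Sep 30, 2041 (end of Sep, 30 days; 76 left).
−30 → Aug 31, 2041 (end of Aug, 31 days; 46 left).
−31 → Jul 31, 2041 (end of Jul, 31 days; 15 left).
−15 → Jul 16, 2041.

July 16, 2041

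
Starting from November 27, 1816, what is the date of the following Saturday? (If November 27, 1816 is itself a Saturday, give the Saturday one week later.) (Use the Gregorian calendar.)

Nov 27, 1816 is a Wednesday.
From Wednesday to the next Saturday is 3 days.
Nov 27, 1816 + 3 = Nov 30, 1816.

November 30, 1816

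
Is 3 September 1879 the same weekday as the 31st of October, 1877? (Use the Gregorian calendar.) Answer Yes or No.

From Oct 31, 1877 to Sep 3, 1879 is 672 days.
672 mod 7 = 0, so they are the same weekday.
(Oct 31, 1877 is a Wednesday; Sep 3, 1879 is a Wednesday.)

Yes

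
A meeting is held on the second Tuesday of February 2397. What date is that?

February 11, 2397

February 1, 2397 is a Saturday.
The first Tuesday is therefore February 4 (3 days later).
The second Tuesday is 4 + 1×7 = February 11.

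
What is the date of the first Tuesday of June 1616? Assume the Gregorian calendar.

June 7, 1616

June 1, 1616 is a Wednesday.
The first Tuesday is therefore June 7 (6 days later).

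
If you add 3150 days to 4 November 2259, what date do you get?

June 19, 2268

+366 (one year; includes Feb 29, 2260) → Nov 4, 2260 (2784 left).
+365 (one year) → Nov 4, 2261 (2419 left).
+365 (one year) → Nov 4, 2262 (2054 left).
+365 (one year) → Nov 4, 2263 (1689 left).
+366 (one year; includes Feb 29, 2264) → Nov 4, 2264 (1323 left).
+365 (one year) → Nov 4, 2265 (958 left).
+365 (one year) → Nov 4, 2266 (593 left).
+365 (one year) → Nov 4, 2267 (228 left).
Nov has 30 days: +27 → Dec 1, 2267 (201 left).
Dec has 31 days: +31 → Jan 1, 2268 (170 left).
Jan has 31 days: +31 → Feb 1, 2268 (139 left).
Feb has 29 days: +29 → Mar 1, 2268 (110 left).
Mar has 31 days: +31 → Apr 1, 2268 (79 left).
Apr has 30 days: +30 → May 1, 2268 (49 left).
May has 31 days: +31 → Jun 1, 2268 (18 left).
+18 → Jun 19, 2268.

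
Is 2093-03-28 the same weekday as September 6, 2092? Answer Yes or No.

Yes

From Sep 6, 2092 to Mar 28, 2093 is 203 days.
203 mod 7 = 0, so they are the same weekday.
(Sep 6, 2092 is a Saturday; Mar 28, 2093 is a Saturday.)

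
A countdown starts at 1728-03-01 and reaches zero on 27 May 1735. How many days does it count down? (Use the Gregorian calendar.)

2643

Mar 1, 1728 → Mar 1, 1729: 365 days.
Mar 1, 1729 → Mar 1, 1730: 365 days.
Mar 1, 1730 → Mar 1, 1731: 365 days.
Mar 1, 1731 → Mar 1, 1732: 366 days (Feb 29, 1732 is in that span).
Mar 1, 1732 → Mar 1, 1733: 365 days.
Mar 1, 1733 → Mar 1, 1734: 365 days.
Mar 1, 1734 → Mar 1, 1735: 365 days.
Mar 1, 1735 → Apr 1, 1735: 31 days (March has 31).
Apr 1, 1735 → May 1, 1735: 30 days (April has 30).
May 1, 1735 → May 27, 1735: 26 days.
Total: 2643 days.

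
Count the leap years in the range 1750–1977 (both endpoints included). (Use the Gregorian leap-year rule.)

Multiples of 4 in [1750,1977]: 57.
Of those, multiples of 100: 2 (not leap unless ÷400).
Multiples of 400: 0.
Leap years = 57 − 2 + 0 = 55.

55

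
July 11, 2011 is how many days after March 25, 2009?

838

Mar 25, 2009 → Mar 25, 2010: 365 days.
Mar 25, 2010 → Mar 25, 2011: 365 days.
Mar 25, 2011 → Apr 25, 2011: 31 days (March has 31).
Apr 25, 2011 → May 25, 2011: 30 days (April has 30).
May 25, 2011 → Jun 25, 2011: 31 days (May has 31).
Jun 25, 2011 → Jul 11, 2011: 16 days.
Total: 838 days.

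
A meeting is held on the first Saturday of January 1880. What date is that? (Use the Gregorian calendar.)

January 3, 1880

January 1, 1880 is a Thursday.
The first Saturday is therefore January 3 (2 days later).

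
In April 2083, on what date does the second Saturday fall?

April 10, 2083

April 1, 2083 is a Thursday.
The first Saturday is therefore April 3 (2 days later).
The second Saturday is 3 + 1×7 = April 10.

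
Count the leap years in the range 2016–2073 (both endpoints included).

Multiples of 4 in [2016,2073]: 15.
Of those, multiples of 100: 0 (not leap unless ÷400).
Multiples of 400: 0.
Leap years = 15 − 0 + 0 = 15.

15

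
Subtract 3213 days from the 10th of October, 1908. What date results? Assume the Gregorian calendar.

December 23, 1899

−366 (one year; includes Feb 29, 1908) → Oct 10, 1907 (2847 left).
−365 (one year) → Oct 10, 1906 (2482 left).
−365 (one year) → Oct 10, 1905 (2117 left).
−365 (one year) → Oct 10, 1904 (1752 left).
−366 (one year; includes Feb 29, 1904) → Oct 10, 1903 (1386 left).
−365 (one year) → Oct 10, 1902 (1021 left).
−365 (one year) → Oct 10, 1901 (656 left).
−365 (one year) → Oct 10, 1900 (291 left).
−10 → Sep 30, 1900 (end of Sep, 30 days; 281 left).
−30 → Aug 31, 1900 (end of Aug, 31 days; 251 left).
−31 → Jul 31, 1900 (end of Jul, 31 days; 220 left).
−31 → Jun 30, 1900 (end of Jun, 30 days; 189 left).
−30 → May 31, 1900 (end of May, 31 days; 159 left).
−31 → Apr 30, 1900 (end of Apr, 30 days; 128 left).
−30 → Mar 31, 1900 (end of Mar, 31 days; 98 left).
−31 → Feb 28, 1900 (end of Feb, 28 days; 67 left).
−28 → Jan 31, 1900 (end of Jan, 31 days; 39 left).
−31 → Dec 31, 1899 (end of Dec, 31 days; 8 left).
−8 → Dec 23, 1899.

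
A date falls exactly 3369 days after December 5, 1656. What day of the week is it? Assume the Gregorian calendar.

Thursday

First find the weekday of Dec 5, 1656. Doomsday rule: the anchor day for the 1600s is Tuesday. For year 56: 56÷12 = 4 r 8, and 8÷4 = 2, so 4+8+2 = 14.
Tuesday + 14 ≡ Tuesday — that's 1656's doomsday.
In December the doomsday date is Dec 12.
Dec 5 is 7 days before Dec 12; 7 mod 7 = 0, so Tuesday − 0 = Tuesday.
3369 mod 7 = 2, so 3369 days after a Tuesday is Tuesday + 2 = Thursday.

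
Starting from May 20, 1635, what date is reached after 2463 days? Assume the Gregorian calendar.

February 15, 1642

+366 (one year; includes Feb 29, 1636) → May 20, 1636 (2097 left).
+365 (one year) → May 20, 1637 (1732 left).
+365 (one year) → May 20, 1638 (1367 left).
+365 (one year) → May 20, 1639 (1002 left).
+366 (one year; includes Feb 29, 1640) → May 20, 1640 (636 left).
+365 (one year) → May 20, 1641 (271 left).
May has 31 days: +12 → Jun 1, 1641 (259 left).
Jun has 30 days: +30 → Jul 1, 1641 (229 left).
Jul has 31 days: +31 → Aug 1, 1641 (198 left).
Aug has 31 days: +31 → Sep 1, 1641 (167 left).
Sep has 30 days: +30 → Oct 1, 1641 (137 left).
Oct has 31 days: +31 → Nov 1, 1641 (106 left).
Nov has 30 days: +30 → Dec 1, 1641 (76 left).
Dec has 31 days: +31 → Jan 1, 1642 (45 left).
Jan has 31 days: +31 → Feb 1, 1642 (14 left).
+14 → Feb 15, 1642.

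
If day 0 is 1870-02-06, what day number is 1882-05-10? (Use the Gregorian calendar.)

4476

Feb 6, 1870 → Feb 6, 1871: 365 days.
Feb 6, 1871 → Feb 6, 1872: 365 days.
Feb 6, 1872 → Feb 6, 1873: 366 days (Feb 29, 1872 is in that span).
Feb 6, 1873 → Feb 6, 1874: 365 days.
Feb 6, 1874 → Feb 6, 1875: 365 days.
Feb 6, 1875 → Feb 6, 1876: 365 days.
Feb 6, 1876 → Feb 6, 1877: 366 days (Feb 29, 1876 is in that span).
Feb 6, 1877 → Feb 6, 1878: 365 days.
Feb 6, 1878 → Feb 6, 1879: 365 days.
Feb 6, 1879 → Feb 6, 1880: 365 days.
Feb 6, 1880 → Feb 6, 1881: 366 days (Feb 29, 1880 is in that span).
Feb 6, 1881 → Feb 6, 1882: 365 days.
Feb 6, 1882 → Mar 6, 1882: 28 days (February has 28).
Mar 6, 1882 → Apr 6, 1882: 31 days (March has 31).
Apr 6, 1882 → May 6, 1882: 30 days (April has 30).
May 6, 1882 → May 10, 1882: 4 days.
Total: 4476 days.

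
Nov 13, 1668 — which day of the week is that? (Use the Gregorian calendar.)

Doomsday rule: the anchor day for the 1600s is Tuesday. For year 68: 68÷12 = 5 r 8, and 8÷4 = 2, so 5+8+2 = 15.
Tuesday + 15 ≡ Wednesday — that's 1668's doomsday.
In November the doomsday date is Nov 7.
Nov 13 is 6 days after Nov 7; 6 mod 7 = 6, so Wednesday + 6 = Tuesday.

Tuesday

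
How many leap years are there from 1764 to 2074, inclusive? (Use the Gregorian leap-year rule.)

Multiples of 4 in [1764,2074]: 78.
Of those, multiples of 100: 3 (not leap unless ÷400).
Multiples of 400: 1.
Leap years = 78 − 3 + 1 = 76.

76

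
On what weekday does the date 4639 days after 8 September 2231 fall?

Tuesday

Sep 8, 2231 is a Thursday.
4639 mod 7 = 5, so 4639 days after a Thursday is Thursday + 5 = Tuesday.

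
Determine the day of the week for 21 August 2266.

Doomsday rule: the anchor day for the 2200s is Friday. For year 66: 66÷12 = 5 r 6, and 6÷4 = 1, so 5+6+1 = 12.
Friday + 12 ≡ Wednesday — that's 2266's doomsday.
In August the doomsday date is Aug 8.
Aug 21 is 13 days after Aug 8; 13 mod 7 = 6, so Wednesday + 6 = Tuesday.

Tuesday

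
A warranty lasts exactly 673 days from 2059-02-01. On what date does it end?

December 5, 2060

+365 (one year) → Feb 1, 2060 (308 left).
Feb has 29 days: +29 → Mar 1, 2060 (279 left).
Mar has 31 days: +31 → Apr 1, 2060 (248 left).
Apr has 30 days: +30 → May 1, 2060 (218 left).
May has 31 days: +31 → Jun 1, 2060 (187 left).
Jun has 30 days: +30 → Jul 1, 2060 (157 left).
Jul has 31 days: +31 → Aug 1, 2060 (126 left).
Aug has 31 days: +31 → Sep 1, 2060 (95 left).
Sep has 30 days: +30 → Oct 1, 2060 (65 left).
Oct has 31 days: +31 → Nov 1, 2060 (34 left).
Nov has 30 days: +30 → Dec 1, 2060 (4 left).
+4 → Dec 5, 2060.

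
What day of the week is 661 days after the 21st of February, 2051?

First find the weekday of Feb 21, 2051. Doomsday rule: the anchor day for the 2000s is Tuesday. For year 51: 51÷12 = 4 r 3, and 3÷4 = 0, so 4+3+0 = 7.
Tuesday + 7 ≡ Tuesday — that's 2051's doomsday.
In February the doomsday date is Feb 28 (2051 is not a leap year).
Feb 21 is 7 days before Feb 28; 7 mod 7 = 0, so Tuesday − 0 = Tuesday.
661 mod 7 = 3, so 661 days after a Tuesday is Tuesday + 3 = Friday.

Friday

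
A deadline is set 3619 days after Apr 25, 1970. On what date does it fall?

+365 (one year) → Apr 25, 1971 (3254 left).
+366 (one year; includes Feb 29, 1972) → Apr 25, 1972 (2888 left).
+365 (one year) → Apr 25, 1973 (2523 left).
+365 (one year) → Apr 25, 1974 (2158 left).
+365 (one year) → Apr 25, 1975 (1793 left).
+366 (one year; includes Feb 29, 1976) → Apr 25, 1976 (1427 left).
+365 (one year) → Apr 25, 1977 (1062 left).
+365 (one year) → Apr 25, 1978 (697 left).
+365 (one year) → Apr 25, 1979 (332 left).
Apr has 30 days: +6 → May 1, 1979 (326 left).
May has 31 days: +31 → Jun 1, 1979 (295 left).
Jun has 30 days: +30 → Jul 1, 1979 (265 left).
Jul has 31 days: +31 → Aug 1, 1979 (234 left).
Aug has 31 days: +31 → Sep 1, 1979 (203 left).
Sep has 30 days: +30 → Oct 1, 1979 (173 left).
Oct has 31 days: +31 → Nov 1, 1979 (142 left).
Nov has 30 days: +30 → Dec 1, 1979 (112 left).
Dec has 31 days: +31 → Jan 1, 1980 (81 left).
Jan has 31 days: +31 → Feb 1, 1980 (50 left).
Feb has 29 days: +29 → Mar 1, 1980 (21 left).
+21 → Mar 22, 1980.

March 22, 1980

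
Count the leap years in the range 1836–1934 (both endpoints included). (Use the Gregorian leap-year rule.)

24

Multiples of 4 in [1836,1934]: 25.
Of those, multiples of 100: 1 (not leap unless ÷400).
Multiples of 400: 0.
Leap years = 25 − 1 + 0 = 24.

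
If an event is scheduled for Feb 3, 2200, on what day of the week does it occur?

Doomsday rule: the anchor day for the 2200s is Friday. For year 00: 0÷12 = 0 r 0, and 0÷4 = 0, so 0+0+0 = 0.
Friday + 0 ≡ Friday — that's 2200's doomsday.
In February the doomsday date is Feb 28 (2200 is not a leap year (divisible by 100 but not 400)).
Feb 3 is 25 days before Feb 28; 25 mod 7 = 4, so Friday − 4 = Monday.

Monday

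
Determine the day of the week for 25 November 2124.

Doomsday rule: the anchor day for the 2100s is Sunday. For year 24: 24÷12 = 2 r 0, and 0÷4 = 0, so 2+0+0 = 2.
Sunday + 2 ≡ Tuesday — that's 2124's doomsday.
In November the doomsday date is Nov 7.
Nov 25 is 18 days after Nov 7; 18 mod 7 = 4, so Tuesday + 4 = Saturday.

Saturday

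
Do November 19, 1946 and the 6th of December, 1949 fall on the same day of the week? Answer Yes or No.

Yes

From Nov 19, 1946 to Dec 6, 1949 is 1113 days.
1113 mod 7 = 0, so they are the same weekday.
(Nov 19, 1946 is a Tuesday; Dec 6, 1949 is a Tuesday.)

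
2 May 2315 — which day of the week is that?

Doomsday rule: the anchor day for the 2300s is Wednesday. For year 15: 15÷12 = 1 r 3, and 3÷4 = 0, so 1+3+0 = 4.
Wednesday + 4 ≡ Sunday — that's 2315's doomsday.
In May the doomsday date is May 9.
May 2 is 7 days before May 9; 7 mod 7 = 0, so Sunday − 0 = Sunday.

Sunday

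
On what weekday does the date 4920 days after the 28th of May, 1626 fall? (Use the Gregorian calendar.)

May 28, 1626 is a Thursday.
4920 mod 7 = 6, so 4920 days after a Thursday is Thursday + 6 = Wednesday.

Wednesday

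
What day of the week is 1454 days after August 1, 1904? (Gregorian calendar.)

Saturday

Aug 1, 1904 is a Monday.
1454 mod 7 = 5, so 1454 days after a Monday is Monday + 5 = Saturday.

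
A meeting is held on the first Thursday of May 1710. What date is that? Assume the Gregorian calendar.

May 1, 1710 is a Thursday.
The first Thursday is therefore May 1 (same day).

May 1, 1710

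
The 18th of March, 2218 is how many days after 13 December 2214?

1191

Dec 13, 2214 → Dec 13, 2215: 365 days.
Dec 13, 2215 → Dec 13, 2216: 366 days (Feb 29, 2216 is in that span).
Dec 13, 2216 → Dec 13, 2217: 365 days.
Dec 13, 2217 → Jan 13, 2218: 31 days (December has 31).
Jan 13, 2218 → Feb 13, 2218: 31 days (January has 31).
Feb 13, 2218 → Mar 13, 2218: 28 days (February has 28).
Mar 13, 2218 → Mar 18, 2218: 5 days.
Total: 1191 days.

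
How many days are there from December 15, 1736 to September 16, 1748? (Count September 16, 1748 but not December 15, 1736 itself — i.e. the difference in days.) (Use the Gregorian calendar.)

4293

Dec 15, 1736 → Dec 15, 1737: 365 days.
Dec 15, 1737 → Dec 15, 1738: 365 days.
Dec 15, 1738 → Dec 15, 1739: 365 days.
Dec 15, 1739 → Dec 15, 1740: 366 days (Feb 29, 1740 is in that span).
Dec 15, 1740 → Dec 15, 1741: 365 days.
Dec 15, 1741 → Dec 15, 1742: 365 days.
Dec 15, 1742 → Dec 15, 1743: 365 days.
Dec 15, 1743 → Dec 15, 1744: 366 days (Feb 29, 1744 is in that span).
Dec 15, 1744 → Dec 15, 1745: 365 days.
Dec 15, 1745 → Dec 15, 1746: 365 days.
Dec 15, 1746 → Dec 15, 1747: 365 days.
Dec 15, 1747 → Jan 15, 1748: 31 days (December has 31).
Jan 15, 1748 → Feb 15, 1748: 31 days (January has 31).
Feb 15, 1748 → Mar 15, 1748: 29 days (February has 29).
Mar 15, 1748 → Apr 15, 1748: 31 days (March has 31).
Apr 15, 1748 → May 15, 1748: 30 days (April has 30).
May 15, 1748 → Jun 15, 1748: 31 days (May has 31).
Jun 15, 1748 → Jul 15, 1748: 30 days (June has 30).
Jul 15, 1748 → Aug 15, 1748: 31 days (July has 31).
Aug 15, 1748 → Sep 15, 1748: 31 days (August has 31).
Sep 15, 1748 → Sep 16, 1748: 1 days.
Total: 4293 days.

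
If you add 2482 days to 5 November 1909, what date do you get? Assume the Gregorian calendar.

+365 (one year) → Nov 5, 1910 (2117 left).
+365 (one year) → Nov 5, 1911 (1752 left).
+366 (one year; includes Feb 29, 1912) → Nov 5, 1912 (1386 left).
+365 (one year) → Nov 5, 1913 (1021 left).
+365 (one year) → Nov 5, 1914 (656 left).
+365 (one year) → Nov 5, 1915 (291 left).
Nov has 30 days: +26 → Dec 1, 1915 (265 left).
Dec has 31 days: +31 → Jan 1, 1916 (234 left).
Jan has 31 days: +31 → Feb 1, 1916 (203 left).
Feb has 29 days: +29 → Mar 1, 1916 (174 left).
Mar has 31 days: +31 → Apr 1, 1916 (143 left).
Apr has 30 days: +30 → May 1, 1916 (113 left).
May has 31 days: +31 → Jun 1, 1916 (82 left).
Jun has 30 days: +30 → Jul 1, 1916 (52 left).
Jul has 31 days: +31 → Aug 1, 1916 (21 left).
+21 → Aug 22, 1916.

August 22, 1916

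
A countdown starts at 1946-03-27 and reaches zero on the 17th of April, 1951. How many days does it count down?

Mar 27, 1946 → Mar 27, 1947: 365 days.
Mar 27, 1947 → Mar 27, 1948: 366 days (Feb 29, 1948 is in that span).
Mar 27, 1948 → Mar 27, 1949: 365 days.
Mar 27, 1949 → Mar 27, 1950: 365 days.
Mar 27, 1950 → Apr 27, 1950: 31 days (March has 31).
Apr 27, 1950 → May 27, 1950: 30 days (April has 30).
May 27, 1950 → Jun 27, 1950: 31 days (May has 31).
Jun 27, 1950 → Jul 27, 1950: 30 days (June has 30).
Jul 27, 1950 → Aug 27, 1950: 31 days (July has 31).
Aug 27, 1950 → Sep 27, 1950: 31 days (August has 31).
Sep 27, 1950 → Oct 27, 1950: 30 days (September has 30).
Oct 27, 1950 → Nov 27, 1950: 31 days (October has 31).
Nov 27, 1950 → Dec 27, 1950: 30 days (November has 30).
Dec 27, 1950 → Jan 27, 1951: 31 days (December has 31).
Jan 27, 1951 → Feb 27, 1951: 31 days (January has 31).
Feb 27, 1951 → Mar 27, 1951: 28 days (February has 28).
Mar 27, 1951 → Apr 17, 1951: 21 days.
Total: 1847 days.

1847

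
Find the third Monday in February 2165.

February 1, 2165 is a Friday.
The first Monday is therefore February 4 (3 days later).
The third Monday is 4 + 2×7 = February 18.

February 18, 2165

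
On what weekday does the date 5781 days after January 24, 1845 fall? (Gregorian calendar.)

Jan 24, 1845 is a Friday.
5781 mod 7 = 6, so 5781 days after a Friday is Friday + 6 = Thursday.

Thursday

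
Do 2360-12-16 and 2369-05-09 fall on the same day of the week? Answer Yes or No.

From Dec 16, 2360 to May 9, 2369 is 3066 days.
3066 mod 7 = 0, so they are the same weekday.
(Dec 16, 2360 is a Friday; May 9, 2369 is a Friday.)

Yes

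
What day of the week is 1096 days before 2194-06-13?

Jun 13, 2194 is a Friday.
1096 mod 7 = 4, so 1096 days before a Friday is Friday − 4 = Monday.

Monday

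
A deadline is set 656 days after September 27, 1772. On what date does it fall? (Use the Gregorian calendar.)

+365 (one year) → Sep 27, 1773 (291 left).
Sep has 30 days: +4 → Oct 1, 1773 (287 left).
Oct has 31 days: +31 → Nov 1, 1773 (256 left).
Nov has 30 days: +30 → Dec 1, 1773 (226 left).
Dec has 31 days: +31 → Jan 1, 1774 (195 left).
Jan has 31 days: +31 → Feb 1, 1774 (164 left).
Feb has 28 days: +28 → Mar 1, 1774 (136 left).
Mar has 31 days: +31 → Apr 1, 1774 (105 left).
Apr has 30 days: +30 → May 1, 1774 (75 left).
May has 31 days: +31 → Jun 1, 1774 (44 left).
Jun has 30 days: +30 → Jul 1, 1774 (14 left).
+14 → Jul 15, 1774.

July 15, 1774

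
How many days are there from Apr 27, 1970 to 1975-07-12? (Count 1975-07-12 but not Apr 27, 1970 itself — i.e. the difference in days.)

1902

Apr 27, 1970 → Apr 27, 1971: 365 days.
Apr 27, 1971 → Apr 27, 1972: 366 days (Feb 29, 1972 is in that span).
Apr 27, 1972 → Apr 27, 1973: 365 days.
Apr 27, 1973 → Apr 27, 1974: 365 days.
Apr 27, 1974 → Apr 27, 1975: 365 days.
Apr 27, 1975 → May 27, 1975: 30 days (April has 30).
May 27, 1975 → Jun 27, 1975: 31 days (May has 31).
Jun 27, 1975 → Jul 12, 1975: 15 days.
Total: 1902 days.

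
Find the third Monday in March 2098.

March 1, 2098 is a Saturday.
The first Monday is therefore March 3 (2 days later).
The third Monday is 3 + 2×7 = March 17.

March 17, 2098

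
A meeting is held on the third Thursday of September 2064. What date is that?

September 1, 2064 is a Monday.
The first Thursday is therefore September 4 (3 days later).
The third Thursday is 4 + 2×7 = September 18.

September 18, 2064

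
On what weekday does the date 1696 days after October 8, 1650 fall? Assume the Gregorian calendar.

Monday

First find the weekday of Oct 8, 1650. Doomsday rule: the anchor day for the 1600s is Tuesday. For year 50: 50÷12 = 4 r 2, and 2÷4 = 0, so 4+2+0 = 6.
Tuesday + 6 ≡ Monday — that's 1650's doomsday.
In October the doomsday date is Oct 10.
Oct 8 is 2 days before Oct 10; 2 mod 7 = 2, so Monday − 2 = Saturday.
1696 mod 7 = 2, so 1696 days after a Saturday is Saturday + 2 = Monday.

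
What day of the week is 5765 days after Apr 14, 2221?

Apr 14, 2221 is a Saturday.
5765 mod 7 = 4, so 5765 days after a Saturday is Saturday + 4 = Wednesday.

Wednesday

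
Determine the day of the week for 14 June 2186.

Doomsday rule: the anchor day for the 2100s is Sunday. For year 86: 86÷12 = 7 r 2, and 2÷4 = 0, so 7+2+0 = 9.
Sunday + 9 ≡ Tuesday — that's 2186's doomsday.
In June the doomsday date is Jun 6.
Jun 14 is 8 days after Jun 6; 8 mod 7 = 1, so Tuesday + 1 = Wednesday.

Wednesday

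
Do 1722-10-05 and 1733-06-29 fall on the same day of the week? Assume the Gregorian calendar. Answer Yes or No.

Yes

From Oct 5, 1722 to Jun 29, 1733 is 3920 days.
3920 mod 7 = 0, so they are the same weekday.
(Oct 5, 1722 is a Monday; Jun 29, 1733 is a Monday.)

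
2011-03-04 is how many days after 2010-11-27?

Nov 27, 2010 → Dec 27, 2010: 30 days (November has 30).
Dec 27, 2010 → Jan 27, 2011: 31 days (December has 31).
Jan 27, 2011 → Feb 27, 2011: 31 days (January has 31).
Feb 27, 2011 → Mar 4, 2011: 5 days.
Total: 97 days.

97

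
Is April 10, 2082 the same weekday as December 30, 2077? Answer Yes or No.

From Dec 30, 2077 to Apr 10, 2082 is 1562 days.
1562 mod 7 = 1, so they are different weekdays.
(Dec 30, 2077 is a Thursday; Apr 10, 2082 is a Friday.)

No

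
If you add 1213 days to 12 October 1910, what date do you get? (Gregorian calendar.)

February 6, 1914

+365 (one year) → Oct 12, 1911 (848 left).
+366 (one year; includes Feb 29, 1912) → Oct 12, 1912 (482 left).
+365 (one year) → Oct 12, 1913 (117 left).
Oct has 31 days: +20 → Nov 1, 1913 (97 left).
Nov has 30 days: +30 → Dec 1, 1913 (67 left).
Dec has 31 days: +31 → Jan 1, 1914 (36 left).
Jan has 31 days: +31 → Feb 1, 1914 (5 left).
+5 → Feb 6, 1914.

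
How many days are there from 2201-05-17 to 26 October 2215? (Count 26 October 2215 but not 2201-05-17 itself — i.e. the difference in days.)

May 17, 2201 → May 17, 2202: 365 days.
May 17, 2202 → May 17, 2203: 365 days.
May 17, 2203 → May 17, 2204: 366 days (Feb 29, 2204 is in that span).
May 17, 2204 → May 17, 2205: 365 days.
May 17, 2205 → May 17, 2206: 365 days.
May 17, 2206 → May 17, 2207: 365 days.
May 17, 2207 → May 17, 2208: 366 days (Feb 29, 2208 is in that span).
May 17, 2208 → May 17, 2209: 365 days.
May 17, 2209 → May 17, 2210: 365 days.
May 17, 2210 → May 17, 2211: 365 days.
May 17, 2211 → May 17, 2212: 366 days (Feb 29, 2212 is in that span).
May 17, 2212 → May 17, 2213: 365 days.
May 17, 2213 → May 17, 2214: 365 days.
May 17, 2214 → May 17, 2215: 365 days.
May 17, 2215 → Jun 17, 2215: 31 days (May has 31).
Jun 17, 2215 → Jul 17, 2215: 30 days (June has 30).
Jul 17, 2215 → Aug 17, 2215: 31 days (July has 31).
Aug 17, 2215 → Sep 17, 2215: 31 days (August has 31).
Sep 17, 2215 → Oct 17, 2215: 30 days (September has 30).
Oct 17, 2215 → Oct 26, 2215: 9 days.
Total: 5275 days.

5275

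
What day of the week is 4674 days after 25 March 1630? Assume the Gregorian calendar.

Saturday

First find the weekday of Mar 25, 1630. Doomsday rule: the anchor day for the 1600s is Tuesday. For year 30: 30÷12 = 2 r 6, and 6÷4 = 1, so 2+6+1 = 9.
Tuesday + 9 ≡ Thursday — that's 1630's doomsday.
In March the doomsday date is Mar 14.
Mar 25 is 11 days after Mar 14; 11 mod 7 = 4, so Thursday + 4 = Monday.
4674 mod 7 = 5, so 4674 days after a Monday is Monday + 5 = Saturday.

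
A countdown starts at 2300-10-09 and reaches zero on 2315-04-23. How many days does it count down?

Oct 9, 2300 → Oct 9, 2301: 365 days.
Oct 9, 2301 → Oct 9, 2302: 365 days.
Oct 9, 2302 → Oct 9, 2303: 365 days.
Oct 9, 2303 → Oct 9, 2304: 366 days (Feb 29, 2304 is in that span).
Oct 9, 2304 → Oct 9, 2305: 365 days.
Oct 9, 2305 → Oct 9, 2306: 365 days.
Oct 9, 2306 → Oct 9, 2307: 365 days.
Oct 9, 2307 → Oct 9, 2308: 366 days (Feb 29, 2308 is in that span).
Oct 9, 2308 → Oct 9, 2309: 365 days.
Oct 9, 2309 → Oct 9, 2310: 365 days.
Oct 9, 2310 → Oct 9, 2311: 365 days.
Oct 9, 2311 → Oct 9, 2312: 366 days (Feb 29, 2312 is in that span).
Oct 9, 2312 → Oct 9, 2313: 365 days.
Oct 9, 2313 → Oct 9, 2314: 365 days.
Oct 9, 2314 → Nov 9, 2314: 31 days (October has 31).
Nov 9, 2314 → Dec 9, 2314: 30 days (November has 30).
Dec 9, 2314 → Jan 9, 2315: 31 days (December has 31).
Jan 9, 2315 → Feb 9, 2315: 31 days (January has 31).
Feb 9, 2315 → Mar 9, 2315: 28 days (February has 28).
Mar 9, 2315 → Apr 9, 2315: 31 days (March has 31).
Apr 9, 2315 → Apr 23, 2315: 14 days.
Total: 5309 days.

5309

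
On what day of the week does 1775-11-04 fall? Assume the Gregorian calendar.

Saturday

Doomsday rule: the anchor day for the 1700s is Sunday. For year 75: 75÷12 = 6 r 3, and 3÷4 = 0, so 6+3+0 = 9.
Sunday + 9 ≡ Tuesday — that's 1775's doomsday.
In November the doomsday date is Nov 7.
Nov 4 is 3 days before Nov 7; 3 mod 7 = 3, so Tuesday − 3 = Saturday.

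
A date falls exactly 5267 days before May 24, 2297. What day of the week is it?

Friday

First find the weekday of May 24, 2297. Doomsday rule: the anchor day for the 2200s is Friday. For year 97: 97÷12 = 8 r 1, and 1÷4 = 0, so 8+1+0 = 9.
Friday + 9 ≡ Sunday — that's 2297's doomsday.
In May the doomsday date is May 9.
May 24 is 15 days after May 9; 15 mod 7 = 1, so Sunday + 1 = Monday.
5267 mod 7 = 3, so 5267 days before a Monday is Monday − 3 = Friday.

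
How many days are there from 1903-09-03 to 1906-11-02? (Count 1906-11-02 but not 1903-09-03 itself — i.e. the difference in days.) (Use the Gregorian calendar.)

Sep 3, 1903 → Sep 3, 1904: 366 days (Feb 29, 1904 is in that span).
Sep 3, 1904 → Sep 3, 1905: 365 days.
Sep 3, 1905 → Sep 3, 1906: 365 days.
Sep 3, 1906 → Oct 3, 1906: 30 days (September has 30).
Oct 3, 1906 → Nov 2, 1906: 30 days.
Total: 1156 days.

1156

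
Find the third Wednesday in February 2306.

February 1, 2306 is a Thursday.
The first Wednesday is therefore February 7 (6 days later).
The third Wednesday is 7 + 2×7 = February 21.

February 21, 2306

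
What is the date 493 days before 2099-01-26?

September 20, 2097

−365 (one year) → Jan 26, 2098 (128 left).
−26 → Dec 31, 2097 (end of Dec, 31 days; 102 left).
−31 → Nov 30, 2097 (end of Nov, 30 days; 71 left).
−30 → Oct 31, 2097 (end of Oct, 31 days; 41 left).
−31 → Sep 30, 2097 (end of Sep, 30 days; 10 left).
−10 → Sep 20, 2097.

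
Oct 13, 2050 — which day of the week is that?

Thursday

January 1, 2050 is a Saturday.
Jan 1, 2050 → Feb 1, 2050: 31 days (January has 31).
Feb 1, 2050 → Mar 1, 2050: 28 days (February has 28).
Mar 1, 2050 → Apr 1, 2050: 31 days (March has 31).
Apr 1, 2050 → May 1, 2050: 30 days (April has 30).
May 1, 2050 → Jun 1, 2050: 31 days (May has 31).
Jun 1, 2050 → Jul 1, 2050: 30 days (June has 30).
Jul 1, 2050 → Aug 1, 2050: 31 days (July has 31).
Aug 1, 2050 → Sep 1, 2050: 31 days (August has 31).
Sep 1, 2050 → Oct 1, 2050: 30 days (September has 30).
Oct 1, 2050 → Oct 13, 2050: 12 days.
Total: 285 days.
285 mod 7 = 5, so Saturday + 5 = Thursday.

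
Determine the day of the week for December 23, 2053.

Doomsday rule: the anchor day for the 2000s is Tuesday. For year 53: 53÷12 = 4 r 5, and 5÷4 = 1, so 4+5+1 = 10.
Tuesday + 10 ≡ Friday — that's 2053's doomsday.
In December the doomsday date is Dec 12.
Dec 23 is 11 days after Dec 12; 11 mod 7 = 4, so Friday + 4 = Tuesday.

Tuesday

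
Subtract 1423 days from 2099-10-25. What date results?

December 2, 2095

−365 (one year) → Oct 25, 2098 (1058 left).
−365 (one year) → Oct 25, 2097 (693 left).
−365 (one year) → Oct 25, 2096 (328 left).
−25 → Sep 30, 2096 (end of Sep, 30 days; 303 left).
−30 → Aug 31, 2096 (end of Aug, 31 days; 273 left).
−31 → Jul 31, 2096 (end of Jul, 31 days; 242 left).
−31 → Jun 30, 2096 (end of Jun, 30 days; 211 left).
−30 → May 31, 2096 (end of May, 31 days; 181 left).
−31 → Apr 30, 2096 (end of Apr, 30 days; 150 left).
−30 → Mar 31, 2096 (end of Mar, 31 days; 120 left).
−31 → Feb 29, 2096 (end of Feb, 29 days; 89 left).
−29 → Jan 31, 2096 (end of Jan, 31 days; 60 left).
−31 → Dec 31, 2095 (end of Dec, 31 days; 29 left).
−29 → Dec 2, 2095.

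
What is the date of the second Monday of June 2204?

June 1, 2204 is a Friday.
The first Monday is therefore June 4 (3 days later).
The second Monday is 4 + 1×7 = June 11.

June 11, 2204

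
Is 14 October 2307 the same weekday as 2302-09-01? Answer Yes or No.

From Sep 1, 2302 to Oct 14, 2307 is 1869 days.
1869 mod 7 = 0, so they are the same weekday.
(Sep 1, 2302 is a Monday; Oct 14, 2307 is a Monday.)

Yes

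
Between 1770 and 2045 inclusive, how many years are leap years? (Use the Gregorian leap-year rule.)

Multiples of 4 in [1770,2045]: 69.
Of those, multiples of 100: 3 (not leap unless ÷400).
Multiples of 400: 1.
Leap years = 69 − 3 + 1 = 67.

67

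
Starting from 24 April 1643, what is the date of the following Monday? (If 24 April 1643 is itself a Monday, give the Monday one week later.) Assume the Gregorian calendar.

Apr 24, 1643 is a Friday.
From Friday to the next Monday is 3 days.
Apr 24, 1643 + 3 = Apr 27, 1643.

April 27, 1643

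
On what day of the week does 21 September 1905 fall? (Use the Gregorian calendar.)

Doomsday rule: the anchor day for the 1900s is Wednesday. For year 05: 5÷12 = 0 r 5, and 5÷4 = 1, so 0+5+1 = 6.
Wednesday + 6 ≡ Tuesday — that's 1905's doomsday.
In September the doomsday date is Sep 5.
Sep 21 is 16 days after Sep 5; 16 mod 7 = 2, so Tuesday + 2 = Thursday.

Thursday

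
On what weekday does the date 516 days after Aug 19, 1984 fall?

First find the weekday of Aug 19, 1984. Doomsday rule: the anchor day for the 1900s is Wednesday. For year 84: 84÷12 = 7 r 0, and 0÷4 = 0, so 7+0+0 = 7.
Wednesday + 7 ≡ Wednesday — that's 1984's doomsday.
In August the doomsday date is Aug 8.
Aug 19 is 11 days after Aug 8; 11 mod 7 = 4, so Wednesday + 4 = Sunday.
516 mod 7 = 5, so 516 days after a Sunday is Sunday + 5 = Friday.

Friday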